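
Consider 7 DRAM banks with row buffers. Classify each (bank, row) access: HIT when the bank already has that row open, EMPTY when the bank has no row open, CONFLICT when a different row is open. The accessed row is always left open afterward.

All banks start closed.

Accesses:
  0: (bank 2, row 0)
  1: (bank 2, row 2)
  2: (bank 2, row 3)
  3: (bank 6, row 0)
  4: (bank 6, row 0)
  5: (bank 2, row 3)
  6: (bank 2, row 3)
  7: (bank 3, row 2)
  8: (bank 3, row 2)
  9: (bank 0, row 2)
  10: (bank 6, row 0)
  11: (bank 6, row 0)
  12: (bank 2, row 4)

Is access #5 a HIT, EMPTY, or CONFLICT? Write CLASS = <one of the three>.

CLASS = HIT

#0 (2,0) E
#1 (2,2) C  (was 0)
#2 (2,3) C  (was 2)
#3 (6,0) E
#4 (6,0) H  (was 0)
#5 (2,3) H  (was 3)
#6 (2,3) H  (was 3)
#7 (3,2) E
#8 (3,2) H  (was 2)
#9 (0,2) E
#10 (6,0) H  (was 0)
#11 (6,0) H  (was 0)
#12 (2,4) C  (was 3)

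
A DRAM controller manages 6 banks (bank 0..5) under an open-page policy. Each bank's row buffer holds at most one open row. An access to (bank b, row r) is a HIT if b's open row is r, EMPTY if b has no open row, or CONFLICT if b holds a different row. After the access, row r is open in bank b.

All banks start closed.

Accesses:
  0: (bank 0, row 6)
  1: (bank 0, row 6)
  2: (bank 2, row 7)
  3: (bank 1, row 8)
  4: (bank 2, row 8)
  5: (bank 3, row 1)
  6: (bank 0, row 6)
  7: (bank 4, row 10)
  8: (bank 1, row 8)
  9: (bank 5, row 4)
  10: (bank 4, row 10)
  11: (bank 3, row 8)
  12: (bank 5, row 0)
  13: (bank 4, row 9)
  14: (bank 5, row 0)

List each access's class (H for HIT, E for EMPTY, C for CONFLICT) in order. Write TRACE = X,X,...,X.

step 0: bank0 None->6 [EMPTY]
step 1: bank0 6->6 [HIT]
step 2: bank2 None->7 [EMPTY]
step 3: bank1 None->8 [EMPTY]
step 4: bank2 7->8 [CONFLICT]
step 5: bank3 None->1 [EMPTY]
step 6: bank0 6->6 [HIT]
step 7: bank4 None->10 [EMPTY]
step 8: bank1 8->8 [HIT]
step 9: bank5 None->4 [EMPTY]
step 10: bank4 10->10 [HIT]
step 11: bank3 1->8 [CONFLICT]
step 12: bank5 4->0 [CONFLICT]
step 13: bank4 10->9 [CONFLICT]
step 14: bank5 0->0 [HIT]

TRACE = E,H,E,E,C,E,H,E,H,E,H,C,C,C,H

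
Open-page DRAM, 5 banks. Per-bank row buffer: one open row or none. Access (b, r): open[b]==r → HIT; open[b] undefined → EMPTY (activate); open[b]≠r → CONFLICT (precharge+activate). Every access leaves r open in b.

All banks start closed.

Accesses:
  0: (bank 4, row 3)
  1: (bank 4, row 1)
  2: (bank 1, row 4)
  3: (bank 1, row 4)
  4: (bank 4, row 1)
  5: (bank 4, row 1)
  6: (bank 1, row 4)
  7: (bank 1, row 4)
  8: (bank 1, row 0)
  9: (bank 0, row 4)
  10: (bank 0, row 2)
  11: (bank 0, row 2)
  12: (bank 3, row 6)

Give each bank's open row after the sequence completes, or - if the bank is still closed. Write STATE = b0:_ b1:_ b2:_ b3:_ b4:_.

STATE = b0:2 b1:0 b2:- b3:6 b4:1

0: bank 4 row 3 — prev None → EMPTY
1: bank 4 row 1 — prev 3 → CONFLICT
2: bank 1 row 4 — prev None → EMPTY
3: bank 1 row 4 — prev 4 → HIT
4: bank 4 row 1 — prev 1 → HIT
5: bank 4 row 1 — prev 1 → HIT
6: bank 1 row 4 — prev 4 → HIT
7: bank 1 row 4 — prev 4 → HIT
8: bank 1 row 0 — prev 4 → CONFLICT
9: bank 0 row 4 — prev None → EMPTY
10: bank 0 row 2 — prev 4 → CONFLICT
11: bank 0 row 2 — prev 2 → HIT
12: bank 3 row 6 — prev None → EMPTY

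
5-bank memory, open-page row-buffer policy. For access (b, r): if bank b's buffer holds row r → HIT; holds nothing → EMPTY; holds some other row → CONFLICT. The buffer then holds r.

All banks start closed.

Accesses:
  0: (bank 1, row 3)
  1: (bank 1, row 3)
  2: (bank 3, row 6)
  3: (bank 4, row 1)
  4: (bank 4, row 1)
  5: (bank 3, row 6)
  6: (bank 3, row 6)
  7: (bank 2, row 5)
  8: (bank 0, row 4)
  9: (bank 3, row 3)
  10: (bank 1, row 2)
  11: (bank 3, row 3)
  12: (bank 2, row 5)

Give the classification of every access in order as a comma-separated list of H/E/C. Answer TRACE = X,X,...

step 0: bank1 None->3 [EMPTY]
step 1: bank1 3->3 [HIT]
step 2: bank3 None->6 [EMPTY]
step 3: bank4 None->1 [EMPTY]
step 4: bank4 1->1 [HIT]
step 5: bank3 6->6 [HIT]
step 6: bank3 6->6 [HIT]
step 7: bank2 None->5 [EMPTY]
step 8: bank0 None->4 [EMPTY]
step 9: bank3 6->3 [CONFLICT]
step 10: bank1 3->2 [CONFLICT]
step 11: bank3 3->3 [HIT]
step 12: bank2 5->5 [HIT]

TRACE = E,H,E,E,H,H,H,E,E,C,C,H,H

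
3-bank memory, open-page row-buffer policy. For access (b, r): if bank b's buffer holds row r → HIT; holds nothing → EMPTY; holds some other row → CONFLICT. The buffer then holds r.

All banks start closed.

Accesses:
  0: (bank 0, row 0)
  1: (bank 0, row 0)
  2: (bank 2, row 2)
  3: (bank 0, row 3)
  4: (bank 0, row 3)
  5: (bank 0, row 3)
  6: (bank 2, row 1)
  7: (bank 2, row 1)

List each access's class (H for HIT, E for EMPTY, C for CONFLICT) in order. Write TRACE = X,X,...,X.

TRACE = E,H,E,C,H,H,C,H

step 0: bank0 None->0 [EMPTY]
step 1: bank0 0->0 [HIT]
step 2: bank2 None->2 [EMPTY]
step 3: bank0 0->3 [CONFLICT]
step 4: bank0 3->3 [HIT]
step 5: bank0 3->3 [HIT]
step 6: bank2 2->1 [CONFLICT]
step 7: bank2 1->1 [HIT]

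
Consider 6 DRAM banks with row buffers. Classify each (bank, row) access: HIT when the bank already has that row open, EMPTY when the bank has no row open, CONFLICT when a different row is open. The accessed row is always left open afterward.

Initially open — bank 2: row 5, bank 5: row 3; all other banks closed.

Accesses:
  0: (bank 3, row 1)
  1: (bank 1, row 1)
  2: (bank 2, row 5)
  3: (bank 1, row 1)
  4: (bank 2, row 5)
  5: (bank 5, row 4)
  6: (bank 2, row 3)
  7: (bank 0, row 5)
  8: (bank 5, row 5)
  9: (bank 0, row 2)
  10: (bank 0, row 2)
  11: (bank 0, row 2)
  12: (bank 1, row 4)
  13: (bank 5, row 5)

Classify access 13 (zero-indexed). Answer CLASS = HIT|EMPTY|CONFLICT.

CLASS = HIT

step 0: bank3 None->1 [EMPTY]
step 1: bank1 None->1 [EMPTY]
step 2: bank2 5->5 [HIT]
step 3: bank1 1->1 [HIT]
step 4: bank2 5->5 [HIT]
step 5: bank5 3->4 [CONFLICT]
step 6: bank2 5->3 [CONFLICT]
step 7: bank0 None->5 [EMPTY]
step 8: bank5 4->5 [CONFLICT]
step 9: bank0 5->2 [CONFLICT]
step 10: bank0 2->2 [HIT]
step 11: bank0 2->2 [HIT]
step 12: bank1 1->4 [CONFLICT]
step 13: bank5 5->5 [HIT]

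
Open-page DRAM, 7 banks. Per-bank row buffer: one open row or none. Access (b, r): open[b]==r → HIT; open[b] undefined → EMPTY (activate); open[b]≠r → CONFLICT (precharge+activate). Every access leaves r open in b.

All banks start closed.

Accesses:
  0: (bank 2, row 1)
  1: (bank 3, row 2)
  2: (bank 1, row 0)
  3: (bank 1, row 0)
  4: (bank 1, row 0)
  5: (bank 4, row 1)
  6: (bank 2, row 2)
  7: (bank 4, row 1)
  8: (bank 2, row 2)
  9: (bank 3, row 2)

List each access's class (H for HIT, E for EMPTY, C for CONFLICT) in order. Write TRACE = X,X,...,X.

0: bank 2 row 1 — prev None → EMPTY
1: bank 3 row 2 — prev None → EMPTY
2: bank 1 row 0 — prev None → EMPTY
3: bank 1 row 0 — prev 0 → HIT
4: bank 1 row 0 — prev 0 → HIT
5: bank 4 row 1 — prev None → EMPTY
6: bank 2 row 2 — prev 1 → CONFLICT
7: bank 4 row 1 — prev 1 → HIT
8: bank 2 row 2 — prev 2 → HIT
9: bank 3 row 2 — prev 2 → HIT

TRACE = E,E,E,H,H,E,C,H,H,H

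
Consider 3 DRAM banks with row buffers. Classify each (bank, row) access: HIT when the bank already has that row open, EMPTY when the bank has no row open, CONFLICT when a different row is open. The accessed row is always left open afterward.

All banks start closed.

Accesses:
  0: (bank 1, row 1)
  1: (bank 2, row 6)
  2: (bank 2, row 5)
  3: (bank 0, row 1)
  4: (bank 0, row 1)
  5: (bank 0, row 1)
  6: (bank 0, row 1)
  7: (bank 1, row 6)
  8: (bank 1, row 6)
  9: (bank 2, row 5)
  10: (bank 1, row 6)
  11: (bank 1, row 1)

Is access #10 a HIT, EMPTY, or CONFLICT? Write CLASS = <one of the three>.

CLASS = HIT

  [0] b1 r1: no row ⇒ E
  [1] b2 r6: no row ⇒ E
  [2] b2 r5: had r6 ⇒ C
  [3] b0 r1: no row ⇒ E
  [4] b0 r1: had r1 ⇒ H
  [5] b0 r1: had r1 ⇒ H
  [6] b0 r1: had r1 ⇒ H
  [7] b1 r6: had r1 ⇒ C
  [8] b1 r6: had r6 ⇒ H
  [9] b2 r5: had r5 ⇒ H
  [10] b1 r6: had r6 ⇒ H
  [11] b1 r1: had r6 ⇒ C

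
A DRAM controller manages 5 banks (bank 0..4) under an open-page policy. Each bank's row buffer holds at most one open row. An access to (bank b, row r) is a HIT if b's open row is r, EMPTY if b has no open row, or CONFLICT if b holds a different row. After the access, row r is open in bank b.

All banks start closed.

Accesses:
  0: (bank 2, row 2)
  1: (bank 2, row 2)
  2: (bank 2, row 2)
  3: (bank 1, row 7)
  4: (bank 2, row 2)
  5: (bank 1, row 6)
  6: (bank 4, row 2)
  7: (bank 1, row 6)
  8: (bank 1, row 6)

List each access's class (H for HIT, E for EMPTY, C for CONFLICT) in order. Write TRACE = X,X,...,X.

step 0: bank2 None->2 [EMPTY]
step 1: bank2 2->2 [HIT]
step 2: bank2 2->2 [HIT]
step 3: bank1 None->7 [EMPTY]
step 4: bank2 2->2 [HIT]
step 5: bank1 7->6 [CONFLICT]
step 6: bank4 None->2 [EMPTY]
step 7: bank1 6->6 [HIT]
step 8: bank1 6->6 [HIT]

TRACE = E,H,H,E,H,C,E,H,H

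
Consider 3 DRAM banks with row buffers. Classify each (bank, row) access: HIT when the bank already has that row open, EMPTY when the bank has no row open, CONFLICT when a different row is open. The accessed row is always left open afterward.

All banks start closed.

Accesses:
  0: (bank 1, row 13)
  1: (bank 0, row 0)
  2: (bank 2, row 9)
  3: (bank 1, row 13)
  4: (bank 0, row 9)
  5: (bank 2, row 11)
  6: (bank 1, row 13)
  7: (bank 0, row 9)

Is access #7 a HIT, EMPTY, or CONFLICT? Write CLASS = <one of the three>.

CLASS = HIT

step 0: bank1 None->13 [EMPTY]
step 1: bank0 None->0 [EMPTY]
step 2: bank2 None->9 [EMPTY]
step 3: bank1 13->13 [HIT]
step 4: bank0 0->9 [CONFLICT]
step 5: bank2 9->11 [CONFLICT]
step 6: bank1 13->13 [HIT]
step 7: bank0 9->9 [HIT]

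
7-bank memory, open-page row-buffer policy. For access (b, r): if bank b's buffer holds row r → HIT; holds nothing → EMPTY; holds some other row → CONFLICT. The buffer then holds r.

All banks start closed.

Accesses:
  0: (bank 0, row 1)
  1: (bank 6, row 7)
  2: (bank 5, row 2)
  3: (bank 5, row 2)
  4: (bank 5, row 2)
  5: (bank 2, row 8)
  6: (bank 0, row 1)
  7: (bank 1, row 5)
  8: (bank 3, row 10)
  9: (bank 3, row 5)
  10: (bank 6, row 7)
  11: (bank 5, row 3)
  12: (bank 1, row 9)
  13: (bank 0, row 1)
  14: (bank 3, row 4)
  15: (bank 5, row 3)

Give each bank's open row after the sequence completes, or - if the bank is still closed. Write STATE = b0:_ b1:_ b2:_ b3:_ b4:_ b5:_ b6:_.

0: bank 0 row 1 — prev None → EMPTY
1: bank 6 row 7 — prev None → EMPTY
2: bank 5 row 2 — prev None → EMPTY
3: bank 5 row 2 — prev 2 → HIT
4: bank 5 row 2 — prev 2 → HIT
5: bank 2 row 8 — prev None → EMPTY
6: bank 0 row 1 — prev 1 → HIT
7: bank 1 row 5 — prev None → EMPTY
8: bank 3 row 10 — prev None → EMPTY
9: bank 3 row 5 — prev 10 → CONFLICT
10: bank 6 row 7 — prev 7 → HIT
11: bank 5 row 3 — prev 2 → CONFLICT
12: bank 1 row 9 — prev 5 → CONFLICT
13: bank 0 row 1 — prev 1 → HIT
14: bank 3 row 4 — prev 5 → CONFLICT
15: bank 5 row 3 — prev 3 → HIT

STATE = b0:1 b1:9 b2:8 b3:4 b4:- b5:3 b6:7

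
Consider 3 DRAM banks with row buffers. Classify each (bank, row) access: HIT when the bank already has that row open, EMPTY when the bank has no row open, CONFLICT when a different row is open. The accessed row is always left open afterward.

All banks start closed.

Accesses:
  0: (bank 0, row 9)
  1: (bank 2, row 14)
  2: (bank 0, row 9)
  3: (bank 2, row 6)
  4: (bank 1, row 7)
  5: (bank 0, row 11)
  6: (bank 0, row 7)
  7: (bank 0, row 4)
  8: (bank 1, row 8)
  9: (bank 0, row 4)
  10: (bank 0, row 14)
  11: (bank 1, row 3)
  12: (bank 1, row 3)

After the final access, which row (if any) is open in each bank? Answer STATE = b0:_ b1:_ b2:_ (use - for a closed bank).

0: bank 0 row 9 — prev None → EMPTY
1: bank 2 row 14 — prev None → EMPTY
2: bank 0 row 9 — prev 9 → HIT
3: bank 2 row 6 — prev 14 → CONFLICT
4: bank 1 row 7 — prev None → EMPTY
5: bank 0 row 11 — prev 9 → CONFLICT
6: bank 0 row 7 — prev 11 → CONFLICT
7: bank 0 row 4 — prev 7 → CONFLICT
8: bank 1 row 8 — prev 7 → CONFLICT
9: bank 0 row 4 — prev 4 → HIT
10: bank 0 row 14 — prev 4 → CONFLICT
11: bank 1 row 3 — prev 8 → CONFLICT
12: bank 1 row 3 — prev 3 → HIT

STATE = b0:14 b1:3 b2:6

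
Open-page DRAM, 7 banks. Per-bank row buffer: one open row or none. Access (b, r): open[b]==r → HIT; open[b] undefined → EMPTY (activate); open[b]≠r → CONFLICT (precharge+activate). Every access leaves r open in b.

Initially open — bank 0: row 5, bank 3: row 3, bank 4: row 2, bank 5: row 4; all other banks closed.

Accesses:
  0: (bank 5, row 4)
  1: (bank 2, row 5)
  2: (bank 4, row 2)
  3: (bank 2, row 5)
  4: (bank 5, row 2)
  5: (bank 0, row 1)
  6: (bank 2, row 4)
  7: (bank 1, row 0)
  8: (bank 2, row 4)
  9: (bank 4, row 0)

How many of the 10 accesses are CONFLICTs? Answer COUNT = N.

0: bank 5 row 4 — prev 4 → HIT
1: bank 2 row 5 — prev None → EMPTY
2: bank 4 row 2 — prev 2 → HIT
3: bank 2 row 5 — prev 5 → HIT
4: bank 5 row 2 — prev 4 → CONFLICT
5: bank 0 row 1 — prev 5 → CONFLICT
6: bank 2 row 4 — prev 5 → CONFLICT
7: bank 1 row 0 — prev None → EMPTY
8: bank 2 row 4 — prev 4 → HIT
9: bank 4 row 0 — prev 2 → CONFLICT

COUNT = 4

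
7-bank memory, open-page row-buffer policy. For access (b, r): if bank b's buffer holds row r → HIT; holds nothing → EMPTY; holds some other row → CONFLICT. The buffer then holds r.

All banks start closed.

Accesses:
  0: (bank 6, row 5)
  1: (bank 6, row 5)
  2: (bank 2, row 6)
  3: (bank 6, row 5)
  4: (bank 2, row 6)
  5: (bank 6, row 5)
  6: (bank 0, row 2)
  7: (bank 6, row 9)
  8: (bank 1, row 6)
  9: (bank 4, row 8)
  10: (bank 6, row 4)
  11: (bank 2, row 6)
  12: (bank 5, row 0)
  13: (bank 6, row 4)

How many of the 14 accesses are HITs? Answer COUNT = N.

COUNT = 6

  [0] b6 r5: no row ⇒ E
  [1] b6 r5: had r5 ⇒ H
  [2] b2 r6: no row ⇒ E
  [3] b6 r5: had r5 ⇒ H
  [4] b2 r6: had r6 ⇒ H
  [5] b6 r5: had r5 ⇒ H
  [6] b0 r2: no row ⇒ E
  [7] b6 r9: had r5 ⇒ C
  [8] b1 r6: no row ⇒ E
  [9] b4 r8: no row ⇒ E
  [10] b6 r4: had r9 ⇒ C
  [11] b2 r6: had r6 ⇒ H
  [12] b5 r0: no row ⇒ E
  [13] b6 r4: had r4 ⇒ H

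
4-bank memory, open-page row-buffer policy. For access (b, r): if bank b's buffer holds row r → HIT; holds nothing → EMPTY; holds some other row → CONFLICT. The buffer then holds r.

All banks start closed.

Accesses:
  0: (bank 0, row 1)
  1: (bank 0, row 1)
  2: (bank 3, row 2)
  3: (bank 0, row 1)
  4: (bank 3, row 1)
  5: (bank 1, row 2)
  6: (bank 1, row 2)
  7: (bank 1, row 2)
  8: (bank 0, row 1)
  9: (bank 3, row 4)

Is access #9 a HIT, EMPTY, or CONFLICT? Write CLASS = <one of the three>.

CLASS = CONFLICT

0: bank 0 row 1 — prev None → EMPTY
1: bank 0 row 1 — prev 1 → HIT
2: bank 3 row 2 — prev None → EMPTY
3: bank 0 row 1 — prev 1 → HIT
4: bank 3 row 1 — prev 2 → CONFLICT
5: bank 1 row 2 — prev None → EMPTY
6: bank 1 row 2 — prev 2 → HIT
7: bank 1 row 2 — prev 2 → HIT
8: bank 0 row 1 — prev 1 → HIT
9: bank 3 row 4 — prev 1 → CONFLICT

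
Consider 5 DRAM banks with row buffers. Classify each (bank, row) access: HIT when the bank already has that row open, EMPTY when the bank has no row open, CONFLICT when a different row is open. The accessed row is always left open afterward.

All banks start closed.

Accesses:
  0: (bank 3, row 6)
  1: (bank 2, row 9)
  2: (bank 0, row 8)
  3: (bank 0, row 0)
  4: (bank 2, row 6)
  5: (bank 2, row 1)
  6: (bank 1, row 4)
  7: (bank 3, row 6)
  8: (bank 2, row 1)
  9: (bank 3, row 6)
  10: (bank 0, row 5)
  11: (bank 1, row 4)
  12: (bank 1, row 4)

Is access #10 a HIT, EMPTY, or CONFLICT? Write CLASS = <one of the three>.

step 0: bank3 None->6 [EMPTY]
step 1: bank2 None->9 [EMPTY]
step 2: bank0 None->8 [EMPTY]
step 3: bank0 8->0 [CONFLICT]
step 4: bank2 9->6 [CONFLICT]
step 5: bank2 6->1 [CONFLICT]
step 6: bank1 None->4 [EMPTY]
step 7: bank3 6->6 [HIT]
step 8: bank2 1->1 [HIT]
step 9: bank3 6->6 [HIT]
step 10: bank0 0->5 [CONFLICT]
step 11: bank1 4->4 [HIT]
step 12: bank1 4->4 [HIT]

CLASS = CONFLICT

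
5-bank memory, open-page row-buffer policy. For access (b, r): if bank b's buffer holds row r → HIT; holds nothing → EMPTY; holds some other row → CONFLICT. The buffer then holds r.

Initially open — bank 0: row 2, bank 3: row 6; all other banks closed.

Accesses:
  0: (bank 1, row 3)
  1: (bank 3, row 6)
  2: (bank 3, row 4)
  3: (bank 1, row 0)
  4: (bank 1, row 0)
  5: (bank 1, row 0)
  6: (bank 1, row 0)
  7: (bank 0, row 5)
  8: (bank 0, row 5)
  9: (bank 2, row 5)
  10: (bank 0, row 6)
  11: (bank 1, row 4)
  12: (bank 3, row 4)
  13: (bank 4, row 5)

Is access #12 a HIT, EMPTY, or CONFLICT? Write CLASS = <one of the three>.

CLASS = HIT

step 0: bank1 None->3 [EMPTY]
step 1: bank3 6->6 [HIT]
step 2: bank3 6->4 [CONFLICT]
step 3: bank1 3->0 [CONFLICT]
step 4: bank1 0->0 [HIT]
step 5: bank1 0->0 [HIT]
step 6: bank1 0->0 [HIT]
step 7: bank0 2->5 [CONFLICT]
step 8: bank0 5->5 [HIT]
step 9: bank2 None->5 [EMPTY]
step 10: bank0 5->6 [CONFLICT]
step 11: bank1 0->4 [CONFLICT]
step 12: bank3 4->4 [HIT]
step 13: bank4 None->5 [EMPTY]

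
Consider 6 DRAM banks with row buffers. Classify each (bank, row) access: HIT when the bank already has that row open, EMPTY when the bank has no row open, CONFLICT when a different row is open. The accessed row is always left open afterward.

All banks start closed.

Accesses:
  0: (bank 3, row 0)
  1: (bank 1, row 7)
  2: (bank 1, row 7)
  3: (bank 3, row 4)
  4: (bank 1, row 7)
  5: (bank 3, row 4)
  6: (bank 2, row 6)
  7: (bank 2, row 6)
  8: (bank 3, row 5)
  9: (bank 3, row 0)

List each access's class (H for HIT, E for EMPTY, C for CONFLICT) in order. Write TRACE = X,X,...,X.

0: bank 3 row 0 — prev None → EMPTY
1: bank 1 row 7 — prev None → EMPTY
2: bank 1 row 7 — prev 7 → HIT
3: bank 3 row 4 — prev 0 → CONFLICT
4: bank 1 row 7 — prev 7 → HIT
5: bank 3 row 4 — prev 4 → HIT
6: bank 2 row 6 — prev None → EMPTY
7: bank 2 row 6 — prev 6 → HIT
8: bank 3 row 5 — prev 4 → CONFLICT
9: bank 3 row 0 — prev 5 → CONFLICT

TRACE = E,E,H,C,H,H,E,H,C,C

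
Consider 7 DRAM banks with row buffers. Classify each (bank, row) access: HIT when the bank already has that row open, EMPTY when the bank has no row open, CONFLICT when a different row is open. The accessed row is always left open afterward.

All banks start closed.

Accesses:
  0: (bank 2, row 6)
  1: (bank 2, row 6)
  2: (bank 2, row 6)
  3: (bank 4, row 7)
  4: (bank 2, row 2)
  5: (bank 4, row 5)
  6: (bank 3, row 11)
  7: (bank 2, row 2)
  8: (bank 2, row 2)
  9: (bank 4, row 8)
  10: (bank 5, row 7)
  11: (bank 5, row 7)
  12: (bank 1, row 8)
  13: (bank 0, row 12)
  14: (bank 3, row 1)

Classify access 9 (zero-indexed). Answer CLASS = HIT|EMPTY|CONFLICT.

  [0] b2 r6: no row ⇒ E
  [1] b2 r6: had r6 ⇒ H
  [2] b2 r6: had r6 ⇒ H
  [3] b4 r7: no row ⇒ E
  [4] b2 r2: had r6 ⇒ C
  [5] b4 r5: had r7 ⇒ C
  [6] b3 r11: no row ⇒ E
  [7] b2 r2: had r2 ⇒ H
  [8] b2 r2: had r2 ⇒ H
  [9] b4 r8: had r5 ⇒ C
  [10] b5 r7: no row ⇒ E
  [11] b5 r7: had r7 ⇒ H
  [12] b1 r8: no row ⇒ E
  [13] b0 r12: no row ⇒ E
  [14] b3 r1: had r11 ⇒ C

CLASS = CONFLICT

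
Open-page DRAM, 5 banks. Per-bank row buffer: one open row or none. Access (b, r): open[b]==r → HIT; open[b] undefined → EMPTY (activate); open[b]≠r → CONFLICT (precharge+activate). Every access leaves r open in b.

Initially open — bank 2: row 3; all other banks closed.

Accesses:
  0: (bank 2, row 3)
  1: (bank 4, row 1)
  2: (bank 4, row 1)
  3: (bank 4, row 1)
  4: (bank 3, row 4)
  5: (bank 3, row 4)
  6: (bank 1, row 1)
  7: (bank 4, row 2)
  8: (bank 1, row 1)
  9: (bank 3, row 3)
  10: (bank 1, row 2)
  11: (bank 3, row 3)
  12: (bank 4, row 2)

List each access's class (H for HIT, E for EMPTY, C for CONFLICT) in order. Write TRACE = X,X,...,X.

TRACE = H,E,H,H,E,H,E,C,H,C,C,H,H

  [0] b2 r3: had r3 ⇒ H
  [1] b4 r1: no row ⇒ E
  [2] b4 r1: had r1 ⇒ H
  [3] b4 r1: had r1 ⇒ H
  [4] b3 r4: no row ⇒ E
  [5] b3 r4: had r4 ⇒ H
  [6] b1 r1: no row ⇒ E
  [7] b4 r2: had r1 ⇒ C
  [8] b1 r1: had r1 ⇒ H
  [9] b3 r3: had r4 ⇒ C
  [10] b1 r2: had r1 ⇒ C
  [11] b3 r3: had r3 ⇒ H
  [12] b4 r2: had r2 ⇒ H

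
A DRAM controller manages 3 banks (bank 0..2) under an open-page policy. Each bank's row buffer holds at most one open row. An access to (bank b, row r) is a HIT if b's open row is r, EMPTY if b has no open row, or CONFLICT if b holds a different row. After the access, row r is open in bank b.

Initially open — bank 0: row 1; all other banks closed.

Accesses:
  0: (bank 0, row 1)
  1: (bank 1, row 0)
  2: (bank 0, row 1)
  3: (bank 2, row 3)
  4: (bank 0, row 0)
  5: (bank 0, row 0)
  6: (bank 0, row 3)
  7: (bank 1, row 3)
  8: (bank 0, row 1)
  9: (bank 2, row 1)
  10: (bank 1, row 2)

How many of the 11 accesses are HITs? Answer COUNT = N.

  [0] b0 r1: had r1 ⇒ H
  [1] b1 r0: no row ⇒ E
  [2] b0 r1: had r1 ⇒ H
  [3] b2 r3: no row ⇒ E
  [4] b0 r0: had r1 ⇒ C
  [5] b0 r0: had r0 ⇒ H
  [6] b0 r3: had r0 ⇒ C
  [7] b1 r3: had r0 ⇒ C
  [8] b0 r1: had r3 ⇒ C
  [9] b2 r1: had r3 ⇒ C
  [10] b1 r2: had r3 ⇒ C

COUNT = 3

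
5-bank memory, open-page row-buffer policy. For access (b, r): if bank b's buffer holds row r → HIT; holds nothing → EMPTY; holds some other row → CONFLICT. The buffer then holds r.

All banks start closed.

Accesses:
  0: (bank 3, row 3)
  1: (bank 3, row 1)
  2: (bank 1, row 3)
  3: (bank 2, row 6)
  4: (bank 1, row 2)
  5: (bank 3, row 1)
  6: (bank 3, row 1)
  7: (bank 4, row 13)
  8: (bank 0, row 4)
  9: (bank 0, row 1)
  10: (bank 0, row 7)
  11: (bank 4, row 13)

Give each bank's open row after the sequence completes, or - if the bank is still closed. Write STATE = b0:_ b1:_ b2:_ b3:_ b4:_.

  [0] b3 r3: no row ⇒ E
  [1] b3 r1: had r3 ⇒ C
  [2] b1 r3: no row ⇒ E
  [3] b2 r6: no row ⇒ E
  [4] b1 r2: had r3 ⇒ C
  [5] b3 r1: had r1 ⇒ H
  [6] b3 r1: had r1 ⇒ H
  [7] b4 r13: no row ⇒ E
  [8] b0 r4: no row ⇒ E
  [9] b0 r1: had r4 ⇒ C
  [10] b0 r7: had r1 ⇒ C
  [11] b4 r13: had r13 ⇒ H

STATE = b0:7 b1:2 b2:6 b3:1 b4:13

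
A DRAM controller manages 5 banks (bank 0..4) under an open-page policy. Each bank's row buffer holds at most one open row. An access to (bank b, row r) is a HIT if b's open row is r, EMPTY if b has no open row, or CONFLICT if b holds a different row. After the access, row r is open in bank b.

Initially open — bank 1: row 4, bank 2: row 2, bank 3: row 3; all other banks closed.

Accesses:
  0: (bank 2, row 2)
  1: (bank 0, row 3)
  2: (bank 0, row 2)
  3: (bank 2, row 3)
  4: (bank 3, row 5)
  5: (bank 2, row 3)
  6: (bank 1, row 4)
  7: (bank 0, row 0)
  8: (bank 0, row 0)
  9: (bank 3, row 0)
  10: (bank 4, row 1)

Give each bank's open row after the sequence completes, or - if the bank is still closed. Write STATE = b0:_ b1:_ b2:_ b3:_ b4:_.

#0 (2,2) H  (was 2)
#1 (0,3) E
#2 (0,2) C  (was 3)
#3 (2,3) C  (was 2)
#4 (3,5) C  (was 3)
#5 (2,3) H  (was 3)
#6 (1,4) H  (was 4)
#7 (0,0) C  (was 2)
#8 (0,0) H  (was 0)
#9 (3,0) C  (was 5)
#10 (4,1) E

STATE = b0:0 b1:4 b2:3 b3:0 b4:1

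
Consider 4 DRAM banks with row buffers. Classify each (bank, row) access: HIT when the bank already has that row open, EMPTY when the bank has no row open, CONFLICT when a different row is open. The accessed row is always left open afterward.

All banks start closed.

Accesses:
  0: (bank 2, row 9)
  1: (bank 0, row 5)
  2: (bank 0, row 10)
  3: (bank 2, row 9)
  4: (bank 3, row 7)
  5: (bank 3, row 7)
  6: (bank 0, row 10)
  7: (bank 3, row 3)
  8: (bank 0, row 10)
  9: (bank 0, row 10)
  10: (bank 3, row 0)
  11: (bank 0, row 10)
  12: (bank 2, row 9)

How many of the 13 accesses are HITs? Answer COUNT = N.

COUNT = 7

#0 (2,9) E
#1 (0,5) E
#2 (0,10) C  (was 5)
#3 (2,9) H  (was 9)
#4 (3,7) E
#5 (3,7) H  (was 7)
#6 (0,10) H  (was 10)
#7 (3,3) C  (was 7)
#8 (0,10) H  (was 10)
#9 (0,10) H  (was 10)
#10 (3,0) C  (was 3)
#11 (0,10) H  (was 10)
#12 (2,9) H  (was 9)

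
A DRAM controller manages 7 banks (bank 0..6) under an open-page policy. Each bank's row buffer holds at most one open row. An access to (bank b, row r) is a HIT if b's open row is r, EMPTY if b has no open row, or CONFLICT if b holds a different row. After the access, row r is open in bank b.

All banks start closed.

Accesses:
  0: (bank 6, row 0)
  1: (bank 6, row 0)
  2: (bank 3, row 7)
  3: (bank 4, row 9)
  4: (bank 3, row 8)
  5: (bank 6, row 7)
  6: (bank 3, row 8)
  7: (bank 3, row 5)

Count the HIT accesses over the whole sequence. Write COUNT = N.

COUNT = 2

step 0: bank6 None->0 [EMPTY]
step 1: bank6 0->0 [HIT]
step 2: bank3 None->7 [EMPTY]
step 3: bank4 None->9 [EMPTY]
step 4: bank3 7->8 [CONFLICT]
step 5: bank6 0->7 [CONFLICT]
step 6: bank3 8->8 [HIT]
step 7: bank3 8->5 [CONFLICT]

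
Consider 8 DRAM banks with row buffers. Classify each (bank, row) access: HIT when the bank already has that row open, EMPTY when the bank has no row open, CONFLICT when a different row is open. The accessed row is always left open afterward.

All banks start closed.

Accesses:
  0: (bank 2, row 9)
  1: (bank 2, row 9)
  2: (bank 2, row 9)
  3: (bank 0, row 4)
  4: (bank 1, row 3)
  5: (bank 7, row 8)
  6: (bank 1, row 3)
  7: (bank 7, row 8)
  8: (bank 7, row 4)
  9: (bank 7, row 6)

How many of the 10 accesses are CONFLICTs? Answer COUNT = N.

step 0: bank2 None->9 [EMPTY]
step 1: bank2 9->9 [HIT]
step 2: bank2 9->9 [HIT]
step 3: bank0 None->4 [EMPTY]
step 4: bank1 None->3 [EMPTY]
step 5: bank7 None->8 [EMPTY]
step 6: bank1 3->3 [HIT]
step 7: bank7 8->8 [HIT]
step 8: bank7 8->4 [CONFLICT]
step 9: bank7 4->6 [CONFLICT]

COUNT = 2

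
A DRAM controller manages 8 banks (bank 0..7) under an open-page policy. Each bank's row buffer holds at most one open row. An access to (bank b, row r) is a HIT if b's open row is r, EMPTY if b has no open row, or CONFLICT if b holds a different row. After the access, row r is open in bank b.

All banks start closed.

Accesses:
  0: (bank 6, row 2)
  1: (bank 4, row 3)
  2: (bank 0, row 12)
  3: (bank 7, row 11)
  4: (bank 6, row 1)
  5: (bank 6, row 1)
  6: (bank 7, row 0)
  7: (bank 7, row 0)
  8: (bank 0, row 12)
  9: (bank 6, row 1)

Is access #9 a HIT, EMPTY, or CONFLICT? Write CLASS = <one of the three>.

CLASS = HIT

0: bank 6 row 2 — prev None → EMPTY
1: bank 4 row 3 — prev None → EMPTY
2: bank 0 row 12 — prev None → EMPTY
3: bank 7 row 11 — prev None → EMPTY
4: bank 6 row 1 — prev 2 → CONFLICT
5: bank 6 row 1 — prev 1 → HIT
6: bank 7 row 0 — prev 11 → CONFLICT
7: bank 7 row 0 — prev 0 → HIT
8: bank 0 row 12 — prev 12 → HIT
9: bank 6 row 1 — prev 1 → HIT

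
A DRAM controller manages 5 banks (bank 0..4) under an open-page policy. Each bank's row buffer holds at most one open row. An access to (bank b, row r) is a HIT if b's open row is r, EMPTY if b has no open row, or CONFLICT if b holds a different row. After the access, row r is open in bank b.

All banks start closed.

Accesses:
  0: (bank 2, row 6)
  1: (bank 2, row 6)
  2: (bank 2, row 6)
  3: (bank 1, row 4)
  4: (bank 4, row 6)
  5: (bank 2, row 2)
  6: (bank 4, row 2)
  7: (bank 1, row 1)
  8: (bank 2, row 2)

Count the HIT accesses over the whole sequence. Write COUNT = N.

COUNT = 3

#0 (2,6) E
#1 (2,6) H  (was 6)
#2 (2,6) H  (was 6)
#3 (1,4) E
#4 (4,6) E
#5 (2,2) C  (was 6)
#6 (4,2) C  (was 6)
#7 (1,1) C  (was 4)
#8 (2,2) H  (was 2)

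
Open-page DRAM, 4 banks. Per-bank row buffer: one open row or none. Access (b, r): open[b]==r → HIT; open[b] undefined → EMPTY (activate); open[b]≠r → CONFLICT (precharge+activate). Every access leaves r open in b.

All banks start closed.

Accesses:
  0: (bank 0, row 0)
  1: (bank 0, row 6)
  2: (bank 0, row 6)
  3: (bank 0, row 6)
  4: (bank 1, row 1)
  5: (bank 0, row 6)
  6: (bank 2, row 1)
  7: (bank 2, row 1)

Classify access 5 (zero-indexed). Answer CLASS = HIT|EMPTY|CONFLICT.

CLASS = HIT

step 0: bank0 None->0 [EMPTY]
step 1: bank0 0->6 [CONFLICT]
step 2: bank0 6->6 [HIT]
step 3: bank0 6->6 [HIT]
step 4: bank1 None->1 [EMPTY]
step 5: bank0 6->6 [HIT]
step 6: bank2 None->1 [EMPTY]
step 7: bank2 1->1 [HIT]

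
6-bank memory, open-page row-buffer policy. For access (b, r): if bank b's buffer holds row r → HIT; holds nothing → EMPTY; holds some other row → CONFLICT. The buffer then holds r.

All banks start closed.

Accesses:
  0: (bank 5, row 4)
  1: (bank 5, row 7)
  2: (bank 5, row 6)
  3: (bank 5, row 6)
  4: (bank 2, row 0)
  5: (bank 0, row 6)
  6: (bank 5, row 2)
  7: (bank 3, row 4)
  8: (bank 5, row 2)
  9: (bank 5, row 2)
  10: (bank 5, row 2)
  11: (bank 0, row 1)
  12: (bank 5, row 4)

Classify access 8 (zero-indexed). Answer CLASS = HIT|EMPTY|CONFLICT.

CLASS = HIT

  [0] b5 r4: no row ⇒ E
  [1] b5 r7: had r4 ⇒ C
  [2] b5 r6: had r7 ⇒ C
  [3] b5 r6: had r6 ⇒ H
  [4] b2 r0: no row ⇒ E
  [5] b0 r6: no row ⇒ E
  [6] b5 r2: had r6 ⇒ C
  [7] b3 r4: no row ⇒ E
  [8] b5 r2: had r2 ⇒ H
  [9] b5 r2: had r2 ⇒ H
  [10] b5 r2: had r2 ⇒ H
  [11] b0 r1: had r6 ⇒ C
  [12] b5 r4: had r2 ⇒ C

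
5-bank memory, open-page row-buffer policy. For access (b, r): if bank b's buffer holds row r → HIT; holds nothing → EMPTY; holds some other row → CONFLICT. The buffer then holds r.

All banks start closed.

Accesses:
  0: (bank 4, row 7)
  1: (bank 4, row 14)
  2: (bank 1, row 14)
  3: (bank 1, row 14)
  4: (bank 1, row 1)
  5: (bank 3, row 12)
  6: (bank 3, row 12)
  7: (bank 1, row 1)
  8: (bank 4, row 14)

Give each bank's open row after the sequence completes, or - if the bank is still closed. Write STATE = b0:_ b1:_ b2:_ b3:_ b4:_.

#0 (4,7) E
#1 (4,14) C  (was 7)
#2 (1,14) E
#3 (1,14) H  (was 14)
#4 (1,1) C  (was 14)
#5 (3,12) E
#6 (3,12) H  (was 12)
#7 (1,1) H  (was 1)
#8 (4,14) H  (was 14)

STATE = b0:- b1:1 b2:- b3:12 b4:14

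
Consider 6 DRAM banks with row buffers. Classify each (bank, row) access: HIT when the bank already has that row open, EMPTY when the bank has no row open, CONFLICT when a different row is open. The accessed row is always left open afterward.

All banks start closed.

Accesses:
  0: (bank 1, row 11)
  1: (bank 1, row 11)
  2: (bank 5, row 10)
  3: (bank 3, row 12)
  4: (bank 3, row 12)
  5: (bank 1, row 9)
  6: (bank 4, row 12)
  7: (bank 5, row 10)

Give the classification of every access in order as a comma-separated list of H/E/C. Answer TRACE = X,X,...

TRACE = E,H,E,E,H,C,E,H

step 0: bank1 None->11 [EMPTY]
step 1: bank1 11->11 [HIT]
step 2: bank5 None->10 [EMPTY]
step 3: bank3 None->12 [EMPTY]
step 4: bank3 12->12 [HIT]
step 5: bank1 11->9 [CONFLICT]
step 6: bank4 None->12 [EMPTY]
step 7: bank5 10->10 [HIT]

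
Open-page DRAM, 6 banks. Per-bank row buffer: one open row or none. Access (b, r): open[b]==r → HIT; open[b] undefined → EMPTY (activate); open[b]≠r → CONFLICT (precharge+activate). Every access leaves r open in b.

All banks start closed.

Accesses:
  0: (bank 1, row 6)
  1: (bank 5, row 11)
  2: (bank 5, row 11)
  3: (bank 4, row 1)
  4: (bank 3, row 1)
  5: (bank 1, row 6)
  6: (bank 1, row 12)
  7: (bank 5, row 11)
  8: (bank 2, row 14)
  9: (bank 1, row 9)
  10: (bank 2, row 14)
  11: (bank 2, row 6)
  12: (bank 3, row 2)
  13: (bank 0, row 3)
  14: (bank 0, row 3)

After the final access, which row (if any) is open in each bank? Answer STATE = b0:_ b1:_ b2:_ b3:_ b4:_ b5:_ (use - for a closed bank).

  [0] b1 r6: no row ⇒ E
  [1] b5 r11: no row ⇒ E
  [2] b5 r11: had r11 ⇒ H
  [3] b4 r1: no row ⇒ E
  [4] b3 r1: no row ⇒ E
  [5] b1 r6: had r6 ⇒ H
  [6] b1 r12: had r6 ⇒ C
  [7] b5 r11: had r11 ⇒ H
  [8] b2 r14: no row ⇒ E
  [9] b1 r9: had r12 ⇒ C
  [10] b2 r14: had r14 ⇒ H
  [11] b2 r6: had r14 ⇒ C
  [12] b3 r2: had r1 ⇒ C
  [13] b0 r3: no row ⇒ E
  [14] b0 r3: had r3 ⇒ H

STATE = b0:3 b1:9 b2:6 b3:2 b4:1 b5:11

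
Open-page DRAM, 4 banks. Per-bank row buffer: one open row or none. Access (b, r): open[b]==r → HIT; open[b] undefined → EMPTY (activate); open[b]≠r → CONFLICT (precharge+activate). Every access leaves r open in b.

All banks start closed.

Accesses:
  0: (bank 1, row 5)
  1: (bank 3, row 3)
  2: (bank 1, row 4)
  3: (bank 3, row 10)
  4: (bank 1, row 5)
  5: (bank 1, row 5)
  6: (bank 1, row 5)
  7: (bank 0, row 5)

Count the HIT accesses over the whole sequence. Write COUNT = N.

  [0] b1 r5: no row ⇒ E
  [1] b3 r3: no row ⇒ E
  [2] b1 r4: had r5 ⇒ C
  [3] b3 r10: had r3 ⇒ C
  [4] b1 r5: had r4 ⇒ C
  [5] b1 r5: had r5 ⇒ H
  [6] b1 r5: had r5 ⇒ H
  [7] b0 r5: no row ⇒ E

COUNT = 2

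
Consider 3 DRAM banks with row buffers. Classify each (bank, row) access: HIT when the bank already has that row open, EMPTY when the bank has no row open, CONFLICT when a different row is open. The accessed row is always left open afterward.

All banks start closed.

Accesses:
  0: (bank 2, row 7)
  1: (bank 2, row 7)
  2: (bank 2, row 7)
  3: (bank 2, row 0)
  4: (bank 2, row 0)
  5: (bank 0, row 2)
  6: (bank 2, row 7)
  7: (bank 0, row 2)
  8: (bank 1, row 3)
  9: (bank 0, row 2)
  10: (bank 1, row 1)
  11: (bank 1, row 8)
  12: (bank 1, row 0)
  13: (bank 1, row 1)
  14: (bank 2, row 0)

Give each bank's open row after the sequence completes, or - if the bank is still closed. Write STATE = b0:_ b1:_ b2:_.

step 0: bank2 None->7 [EMPTY]
step 1: bank2 7->7 [HIT]
step 2: bank2 7->7 [HIT]
step 3: bank2 7->0 [CONFLICT]
step 4: bank2 0->0 [HIT]
step 5: bank0 None->2 [EMPTY]
step 6: bank2 0->7 [CONFLICT]
step 7: bank0 2->2 [HIT]
step 8: bank1 None->3 [EMPTY]
step 9: bank0 2->2 [HIT]
step 10: bank1 3->1 [CONFLICT]
step 11: bank1 1->8 [CONFLICT]
step 12: bank1 8->0 [CONFLICT]
step 13: bank1 0->1 [CONFLICT]
step 14: bank2 7->0 [CONFLICT]

STATE = b0:2 b1:1 b2:0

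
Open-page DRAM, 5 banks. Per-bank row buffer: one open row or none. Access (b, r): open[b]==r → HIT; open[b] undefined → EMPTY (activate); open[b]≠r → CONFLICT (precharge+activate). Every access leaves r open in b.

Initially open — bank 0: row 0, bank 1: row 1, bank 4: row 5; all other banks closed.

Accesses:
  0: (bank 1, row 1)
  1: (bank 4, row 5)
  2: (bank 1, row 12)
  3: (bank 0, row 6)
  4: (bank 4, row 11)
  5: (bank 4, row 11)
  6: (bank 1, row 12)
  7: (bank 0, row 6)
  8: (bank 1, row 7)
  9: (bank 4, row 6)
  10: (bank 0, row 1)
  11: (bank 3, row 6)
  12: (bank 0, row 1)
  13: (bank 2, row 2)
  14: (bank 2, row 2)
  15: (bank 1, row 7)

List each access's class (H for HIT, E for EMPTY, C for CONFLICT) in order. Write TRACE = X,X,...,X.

0: bank 1 row 1 — prev 1 → HIT
1: bank 4 row 5 — prev 5 → HIT
2: bank 1 row 12 — prev 1 → CONFLICT
3: bank 0 row 6 — prev 0 → CONFLICT
4: bank 4 row 11 — prev 5 → CONFLICT
5: bank 4 row 11 — prev 11 → HIT
6: bank 1 row 12 — prev 12 → HIT
7: bank 0 row 6 — prev 6 → HIT
8: bank 1 row 7 — prev 12 → CONFLICT
9: bank 4 row 6 — prev 11 → CONFLICT
10: bank 0 row 1 — prev 6 → CONFLICT
11: bank 3 row 6 — prev None → EMPTY
12: bank 0 row 1 — prev 1 → HIT
13: bank 2 row 2 — prev None → EMPTY
14: bank 2 row 2 — prev 2 → HIT
15: bank 1 row 7 — prev 7 → HIT

TRACE = H,H,C,C,C,H,H,H,C,C,C,E,H,E,H,H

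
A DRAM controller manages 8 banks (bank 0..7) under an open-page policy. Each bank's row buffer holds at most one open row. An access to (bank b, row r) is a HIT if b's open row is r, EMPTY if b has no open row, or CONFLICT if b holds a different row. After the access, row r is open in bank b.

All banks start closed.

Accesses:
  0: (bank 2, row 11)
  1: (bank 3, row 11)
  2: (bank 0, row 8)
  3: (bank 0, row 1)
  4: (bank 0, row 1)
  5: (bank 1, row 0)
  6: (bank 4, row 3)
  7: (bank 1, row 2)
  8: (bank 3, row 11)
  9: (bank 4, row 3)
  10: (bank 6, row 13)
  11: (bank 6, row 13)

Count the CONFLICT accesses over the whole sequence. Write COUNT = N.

COUNT = 2

0: bank 2 row 11 — prev None → EMPTY
1: bank 3 row 11 — prev None → EMPTY
2: bank 0 row 8 — prev None → EMPTY
3: bank 0 row 1 — prev 8 → CONFLICT
4: bank 0 row 1 — prev 1 → HIT
5: bank 1 row 0 — prev None → EMPTY
6: bank 4 row 3 — prev None → EMPTY
7: bank 1 row 2 — prev 0 → CONFLICT
8: bank 3 row 11 — prev 11 → HIT
9: bank 4 row 3 — prev 3 → HIT
10: bank 6 row 13 — prev None → EMPTY
11: bank 6 row 13 — prev 13 → HIT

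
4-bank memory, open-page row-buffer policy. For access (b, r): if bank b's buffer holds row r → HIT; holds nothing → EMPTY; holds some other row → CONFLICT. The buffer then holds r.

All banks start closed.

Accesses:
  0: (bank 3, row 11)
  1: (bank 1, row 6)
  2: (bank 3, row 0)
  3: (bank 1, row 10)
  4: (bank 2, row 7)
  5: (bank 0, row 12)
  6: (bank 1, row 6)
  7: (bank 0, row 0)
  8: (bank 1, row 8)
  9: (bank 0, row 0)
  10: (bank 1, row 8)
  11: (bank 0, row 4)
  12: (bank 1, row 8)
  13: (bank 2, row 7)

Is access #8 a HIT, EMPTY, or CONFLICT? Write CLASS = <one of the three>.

step 0: bank3 None->11 [EMPTY]
step 1: bank1 None->6 [EMPTY]
step 2: bank3 11->0 [CONFLICT]
step 3: bank1 6->10 [CONFLICT]
step 4: bank2 None->7 [EMPTY]
step 5: bank0 None->12 [EMPTY]
step 6: bank1 10->6 [CONFLICT]
step 7: bank0 12->0 [CONFLICT]
step 8: bank1 6->8 [CONFLICT]
step 9: bank0 0->0 [HIT]
step 10: bank1 8->8 [HIT]
step 11: bank0 0->4 [CONFLICT]
step 12: bank1 8->8 [HIT]
step 13: bank2 7->7 [HIT]

CLASS = CONFLICT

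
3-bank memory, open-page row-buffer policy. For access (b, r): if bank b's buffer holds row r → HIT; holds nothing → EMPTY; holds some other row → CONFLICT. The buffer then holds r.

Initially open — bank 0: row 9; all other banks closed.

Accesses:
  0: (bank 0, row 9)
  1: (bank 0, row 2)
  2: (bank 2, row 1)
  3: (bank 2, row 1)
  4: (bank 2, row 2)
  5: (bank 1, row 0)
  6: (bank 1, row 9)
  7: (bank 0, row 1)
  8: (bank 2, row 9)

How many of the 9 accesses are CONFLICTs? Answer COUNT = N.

step 0: bank0 9->9 [HIT]
step 1: bank0 9->2 [CONFLICT]
step 2: bank2 None->1 [EMPTY]
step 3: bank2 1->1 [HIT]
step 4: bank2 1->2 [CONFLICT]
step 5: bank1 None->0 [EMPTY]
step 6: bank1 0->9 [CONFLICT]
step 7: bank0 2->1 [CONFLICT]
step 8: bank2 2->9 [CONFLICT]

COUNT = 5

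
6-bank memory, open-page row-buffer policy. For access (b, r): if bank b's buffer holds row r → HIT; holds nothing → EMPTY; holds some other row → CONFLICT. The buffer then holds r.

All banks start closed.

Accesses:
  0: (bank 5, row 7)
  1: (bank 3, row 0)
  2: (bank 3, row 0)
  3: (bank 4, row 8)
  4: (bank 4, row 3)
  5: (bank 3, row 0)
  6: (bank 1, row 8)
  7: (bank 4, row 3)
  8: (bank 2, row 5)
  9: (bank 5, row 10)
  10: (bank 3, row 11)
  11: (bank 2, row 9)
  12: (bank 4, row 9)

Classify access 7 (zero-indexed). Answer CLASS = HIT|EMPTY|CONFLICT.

CLASS = HIT

0: bank 5 row 7 — prev None → EMPTY
1: bank 3 row 0 — prev None → EMPTY
2: bank 3 row 0 — prev 0 → HIT
3: bank 4 row 8 — prev None → EMPTY
4: bank 4 row 3 — prev 8 → CONFLICT
5: bank 3 row 0 — prev 0 → HIT
6: bank 1 row 8 — prev None → EMPTY
7: bank 4 row 3 — prev 3 → HIT
8: bank 2 row 5 — prev None → EMPTY
9: bank 5 row 10 — prev 7 → CONFLICT
10: bank 3 row 11 — prev 0 → CONFLICT
11: bank 2 row 9 — prev 5 → CONFLICT
12: bank 4 row 9 — prev 3 → CONFLICT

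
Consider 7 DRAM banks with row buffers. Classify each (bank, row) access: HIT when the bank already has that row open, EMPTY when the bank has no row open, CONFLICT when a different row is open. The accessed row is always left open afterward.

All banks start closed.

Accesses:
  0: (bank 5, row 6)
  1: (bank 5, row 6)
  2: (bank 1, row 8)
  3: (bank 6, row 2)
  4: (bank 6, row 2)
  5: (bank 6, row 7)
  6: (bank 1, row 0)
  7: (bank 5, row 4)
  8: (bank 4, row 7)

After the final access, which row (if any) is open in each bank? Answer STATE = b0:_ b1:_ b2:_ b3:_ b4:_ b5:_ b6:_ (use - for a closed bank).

step 0: bank5 None->6 [EMPTY]
step 1: bank5 6->6 [HIT]
step 2: bank1 None->8 [EMPTY]
step 3: bank6 None->2 [EMPTY]
step 4: bank6 2->2 [HIT]
step 5: bank6 2->7 [CONFLICT]
step 6: bank1 8->0 [CONFLICT]
step 7: bank5 6->4 [CONFLICT]
step 8: bank4 None->7 [EMPTY]

STATE = b0:- b1:0 b2:- b3:- b4:7 b5:4 b6:7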